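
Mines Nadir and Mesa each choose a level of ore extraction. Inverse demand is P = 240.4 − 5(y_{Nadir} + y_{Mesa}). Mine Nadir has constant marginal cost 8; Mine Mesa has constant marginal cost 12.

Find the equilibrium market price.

86.8

Mine Nadir's profit: π = y_{Nadir}(240.4 − 5(y_{Nadir} + y_{Mesa})) − 8y_{Nadir}.
∂π/∂y_{Nadir} = 232.4 − 10y_{Nadir} − 5y_{Mesa} = 0, so y_{Nadir} = 23.24 − 0.5y_{Mesa}.
By the same steps for Mesa: y_{Mesa} = 22.84 − 0.5y_{Nadir}.
Solving the two reaction functions simultaneously: (1 − (−0.5)(−0.5))y_{Nadir} = 23.24 − 0.5·22.84, so 0.75y_{Nadir} = 11.82 and y_{Nadir} = 15.76.
Then y_{Mesa} = 22.84 − 0.5·15.76 = 14.96.
Equilibrium price: P = 240.4 − 5·30.72 = 86.8.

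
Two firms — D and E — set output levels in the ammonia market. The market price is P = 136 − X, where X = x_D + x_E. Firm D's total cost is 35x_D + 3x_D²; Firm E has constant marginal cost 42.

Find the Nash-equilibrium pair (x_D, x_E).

Firm D's profit: π = x_D(136 − (x_D + x_E)) − 35x_D − 3x_D².
∂π/∂x_D = 101 − 8x_D − x_E = 0, so x_D = 12.625 − 0.125x_E.
For E: ∂π/∂x_E = 94 − 2x_E − x_D = 0 ⇒ x_E = 47 − 0.5x_D.
Plugging x_E into D's best response: x_D = 12.625 − 0.125(47 − 0.5x_D) ⇒ 0.9375x_D = 6.75, so x_D = 7.2.
Then x_E = 47 − 0.5·7.2 = 43.4.

7.2, 43.4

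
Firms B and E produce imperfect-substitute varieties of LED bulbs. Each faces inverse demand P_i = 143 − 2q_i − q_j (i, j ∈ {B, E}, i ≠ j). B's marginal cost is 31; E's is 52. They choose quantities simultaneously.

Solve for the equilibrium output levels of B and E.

23.8, 16.8

Firm B's profit: π = q_B(143 − 2q_B − q_E) − 31q_B.
∂π/∂q_B = 112 − 4q_B − q_E = 0 ⇒ q_B = 28 − 0.25q_E.
Similarly q_E = 22.75 − 0.25q_B.
Plugging q_E into B's best response: q_B = 28 − 0.25(22.75 − 0.25q_B) ⇒ 0.9375q_B = 22.3125, so q_B = 23.8.
Then q_E = 22.75 − 0.25·23.8 = 16.8.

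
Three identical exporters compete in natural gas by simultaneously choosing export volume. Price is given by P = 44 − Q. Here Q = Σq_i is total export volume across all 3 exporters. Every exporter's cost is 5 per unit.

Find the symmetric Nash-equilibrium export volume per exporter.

A representative exporter's profit is π_i = q_i(44 − Q) − 5q_i, with Q = q_i + Σ_{j≠i} q_j.
First-order condition: 39 − 2q_i − Σ_{j≠i} q_j = 0.
In a symmetric equilibrium every exporter chooses the same q, so Σ_{j≠i} q_j = 2q. The condition becomes 39 − 4q = 0, giving q = 39/4 = 9.75.

9.75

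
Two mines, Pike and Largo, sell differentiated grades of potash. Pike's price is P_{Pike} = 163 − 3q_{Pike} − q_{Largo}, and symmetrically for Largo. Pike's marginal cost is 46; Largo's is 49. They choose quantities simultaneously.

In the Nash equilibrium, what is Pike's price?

96.4

Mine Pike's profit: π = q_{Pike}(163 − 3q_{Pike} − q_{Largo}) − 46q_{Pike}.
∂π/∂q_{Pike} = 117 − 6q_{Pike} − q_{Largo} = 0 ⇒ q_{Pike} = 19.5 − (1/6)q_{Largo}.
Similarly q_{Largo} = 19 − (1/6)q_{Pike}.
Plugging q_{Largo} into Pike's best response: q_{Pike} = 19.5 − (1/6)(19 − (1/6)q_{Pike}) ⇒ (35/36)q_{Pike} = 49/3, so q_{Pike} = 16.8.
Then q_{Largo} = 19 − (1/6)·16.8 = 16.2.
P_{Pike} = 163 − 3·16.8 − 16.2 = 96.4.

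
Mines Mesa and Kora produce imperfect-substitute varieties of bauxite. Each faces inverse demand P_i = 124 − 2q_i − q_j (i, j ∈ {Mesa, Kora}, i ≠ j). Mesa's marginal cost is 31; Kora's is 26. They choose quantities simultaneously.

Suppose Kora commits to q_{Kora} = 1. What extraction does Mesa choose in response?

23

Mine Mesa's profit: π = q_{Mesa}(124 − 2q_{Mesa} − q_{Kora}) − 31q_{Mesa}.
∂π/∂q_{Mesa} = 93 − 4q_{Mesa} − q_{Kora} = 0 ⇒ q_{Mesa} = 23.25 − 0.25q_{Kora}.
At q_{Kora} = 1: q_{Mesa} = 23.25 − 0.25·1 = 23.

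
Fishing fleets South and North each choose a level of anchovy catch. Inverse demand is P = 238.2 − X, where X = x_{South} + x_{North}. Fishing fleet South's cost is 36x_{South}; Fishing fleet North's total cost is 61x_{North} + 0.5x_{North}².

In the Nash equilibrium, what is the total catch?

116.32

Fishing fleet South's profit: π = x_{South}(238.2 − (x_{South} + x_{North})) − 36x_{South}.
∂π/∂x_{South} = 202.2 − 2x_{South} − x_{North} = 0, so x_{South} = 101.1 − 0.5x_{North}.
For North: ∂π/∂x_{North} = 177.2 − 3x_{North} − x_{South} = 0 ⇒ x_{North} = 886/15 − (1/3)x_{South}.
Solving the two reaction functions simultaneously: (1 − (−0.5)(−1/3))x_{South} = 101.1 − 0.5·(886/15), so (5/6)x_{South} = 2147/30 and x_{South} = 85.88.
Then x_{North} = 886/15 − (1/3)·85.88 = 30.44.
Total catch: 85.88 + 30.44 = 116.32.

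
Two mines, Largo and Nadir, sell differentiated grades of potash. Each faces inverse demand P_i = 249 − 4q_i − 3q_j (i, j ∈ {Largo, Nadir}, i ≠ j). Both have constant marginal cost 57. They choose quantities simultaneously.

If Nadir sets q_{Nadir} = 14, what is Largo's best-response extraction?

18.75

Mine Largo's profit: π = q_{Largo}(249 − 4q_{Largo} − 3q_{Nadir}) − 57q_{Largo}.
∂π/∂q_{Largo} = 192 − 8q_{Largo} − 3q_{Nadir} = 0 ⇒ q_{Largo} = 24 − 0.375q_{Nadir}.
At q_{Nadir} = 14: q_{Largo} = 24 − 0.375·14 = 18.75.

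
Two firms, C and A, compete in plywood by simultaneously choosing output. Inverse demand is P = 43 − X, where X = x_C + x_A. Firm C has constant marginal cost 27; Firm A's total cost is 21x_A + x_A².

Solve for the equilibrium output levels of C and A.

Firm C's profit: π = x_C(43 − (x_C + x_A)) − 27x_C.
∂π/∂x_C = 16 − 2x_C − x_A = 0, so x_C = 8 − 0.5x_A.
For A: ∂π/∂x_A = 22 − 4x_A − x_C = 0 ⇒ x_A = 5.5 − 0.25x_C.
Substituting the second reaction function into the first: x_C = 8 − 0.5(5.5 − 0.25x_C), which gives 0.875x_C = 5.25 ⇒ x_C = 6.
Then x_A = 5.5 − 0.25·6 = 4.

6, 4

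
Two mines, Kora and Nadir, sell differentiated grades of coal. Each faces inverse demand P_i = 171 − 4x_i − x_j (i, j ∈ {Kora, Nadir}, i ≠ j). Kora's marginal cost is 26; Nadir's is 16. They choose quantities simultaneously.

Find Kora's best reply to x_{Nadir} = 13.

16.5

Mine Kora's profit: π = x_{Kora}(171 − 4x_{Kora} − x_{Nadir}) − 26x_{Kora}.
∂π/∂x_{Kora} = 145 − 8x_{Kora} − x_{Nadir} = 0 ⇒ x_{Kora} = 18.125 − 0.125x_{Nadir}.
At x_{Nadir} = 13: x_{Kora} = 18.125 − 0.125·13 = 16.5.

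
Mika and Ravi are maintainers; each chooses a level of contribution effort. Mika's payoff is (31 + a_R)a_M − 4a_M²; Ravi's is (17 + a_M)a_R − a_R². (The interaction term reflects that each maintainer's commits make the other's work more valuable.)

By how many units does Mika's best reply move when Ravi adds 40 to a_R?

5

Expanding Mika's payoff: 31a_M + a_Ra_M − 4a_M².
∂π/∂a_M = 31 + a_R − 8a_M = 0, so a_M = 3.875 + 0.125a_R.
The reaction-function slope is 0.125, so a 40-unit rise in a_R moves a_M by 0.125 × 40 = 5. Mika's best response rises — the actions are strategic complements.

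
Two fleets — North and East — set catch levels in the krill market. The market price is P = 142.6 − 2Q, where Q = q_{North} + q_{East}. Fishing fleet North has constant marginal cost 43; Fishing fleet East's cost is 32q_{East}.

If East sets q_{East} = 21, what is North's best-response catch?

Fishing fleet North's profit: π = q_{North}(142.6 − 2(q_{North} + q_{East})) − 43q_{North}.
∂π/∂q_{North} = 99.6 − 4q_{North} − 2q_{East} = 0, so q_{North} = 24.9 − 0.5q_{East}.
At q_{East} = 21: q_{North} = 24.9 − 0.5·21 = 14.4.

14.4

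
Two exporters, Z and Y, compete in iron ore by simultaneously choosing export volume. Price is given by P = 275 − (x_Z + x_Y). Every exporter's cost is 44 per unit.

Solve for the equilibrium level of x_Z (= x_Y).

Exporter Z's profit: π = x_Z(275 − (x_Z + x_Y)) − 44x_Z.
∂π/∂x_Z = 231 − 2x_Z − x_Y = 0, so x_Z = 115.5 − 0.5x_Y.
By symmetry x_Y = x_Z; substituting into the reaction function, 1.5x_Z = 115.5 and x_Z = 77.

77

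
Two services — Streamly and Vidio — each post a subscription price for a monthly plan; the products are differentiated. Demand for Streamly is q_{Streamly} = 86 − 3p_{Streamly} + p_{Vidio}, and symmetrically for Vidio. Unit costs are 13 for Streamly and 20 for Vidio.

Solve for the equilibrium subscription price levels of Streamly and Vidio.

Streamly's profit: π = (p_{Streamly} − 13)(86 − 3p_{Streamly} + p_{Vidio}).
∂π/∂p_{Streamly} = 125 − 6p_{Streamly} + p_{Vidio} = 0 ⇒ p_{Streamly} = 125/6 + (1/6)p_{Vidio}.
Similarly p_{Vidio} = 73/3 + (1/6)p_{Streamly}.
Solving the two reaction functions simultaneously: (1 − (1/6)(1/6))p_{Streamly} = 125/6 + (1/6)·(73/3), so (35/36)p_{Streamly} = 224/9 and p_{Streamly} = 25.6.
Then p_{Vidio} = 73/3 + (1/6)·25.6 = 28.6.

25.6, 28.6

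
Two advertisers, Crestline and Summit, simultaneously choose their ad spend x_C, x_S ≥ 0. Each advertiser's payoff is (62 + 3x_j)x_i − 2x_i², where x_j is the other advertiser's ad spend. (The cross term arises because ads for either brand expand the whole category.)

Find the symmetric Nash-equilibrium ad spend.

Crestline's payoff is (62 + 3x_S)x_C − 2x_C².
∂π/∂x_C = 62 + 3x_S − 4x_C = 0, so x_C = 15.5 + 0.75x_S.
By symmetry x_S = x_C; substituting into the reaction function, 0.25x_C = 15.5 and x_C = 62.

62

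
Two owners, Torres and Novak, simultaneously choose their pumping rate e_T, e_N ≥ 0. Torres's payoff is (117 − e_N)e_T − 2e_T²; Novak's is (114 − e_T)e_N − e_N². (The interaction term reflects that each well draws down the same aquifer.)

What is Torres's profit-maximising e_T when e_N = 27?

22.5

Expanding Torres's payoff: 117e_T − e_Ne_T − 2e_T².
∂π/∂e_T = 117 − e_N − 4e_T = 0, so e_T = 29.25 − 0.25e_N.
At e_N = 27: e_T = 29.25 − 0.25·27 = 22.5.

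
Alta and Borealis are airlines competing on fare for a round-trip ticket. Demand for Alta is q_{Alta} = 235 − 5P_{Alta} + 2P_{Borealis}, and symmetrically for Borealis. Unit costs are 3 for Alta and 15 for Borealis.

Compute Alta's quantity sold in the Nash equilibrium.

Alta's profit: π = (P_{Alta} − 3)(235 − 5P_{Alta} + 2P_{Borealis}).
∂π/∂P_{Alta} = 250 − 10P_{Alta} + 2P_{Borealis} = 0 ⇒ P_{Alta} = 25 + 0.2P_{Borealis}.
Similarly P_{Borealis} = 31 + 0.2P_{Alta}.
Plugging P_{Borealis} into Alta's best response: P_{Alta} = 25 + 0.2(31 + 0.2P_{Alta}) ⇒ 0.96P_{Alta} = 31.2, so P_{Alta} = 32.5.
Then P_{Borealis} = 31 + 0.2·32.5 = 37.5.
q_{Alta} = 235 − 5·32.5 + 2·37.5 = 147.5.

147.5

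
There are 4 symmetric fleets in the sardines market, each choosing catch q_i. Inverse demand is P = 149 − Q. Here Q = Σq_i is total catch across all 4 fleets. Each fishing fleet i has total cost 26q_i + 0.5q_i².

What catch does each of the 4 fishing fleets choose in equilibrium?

20.5

A representative fishing fleet's profit is π_i = q_i(149 − Q) − 26q_i − 0.5q_i², with Q = q_i + Σ_{j≠i} q_j.
First-order condition: 123 − 3q_i − Σ_{j≠i} q_j = 0.
Imposing symmetry (q_j = q for all j) turns Σ_{j≠i} q_j into 3q, so 123 = 6q and q = 20.5.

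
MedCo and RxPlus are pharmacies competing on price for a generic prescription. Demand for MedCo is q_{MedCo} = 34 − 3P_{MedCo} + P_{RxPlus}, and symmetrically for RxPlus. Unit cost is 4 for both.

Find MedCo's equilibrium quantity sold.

15.6

MedCo's profit: π = (P_{MedCo} − 4)(34 − 3P_{MedCo} + P_{RxPlus}).
∂π/∂P_{MedCo} = 46 − 6P_{MedCo} + P_{RxPlus} = 0 ⇒ P_{MedCo} = 23/3 + (1/6)P_{RxPlus}.
By symmetry P_{RxPlus} = P_{MedCo}; substituting into the reaction function, (5/6)P_{MedCo} = 23/3 and P_{MedCo} = 9.2.
q_{MedCo} = 34 − 3·9.2 + 9.2 = 15.6.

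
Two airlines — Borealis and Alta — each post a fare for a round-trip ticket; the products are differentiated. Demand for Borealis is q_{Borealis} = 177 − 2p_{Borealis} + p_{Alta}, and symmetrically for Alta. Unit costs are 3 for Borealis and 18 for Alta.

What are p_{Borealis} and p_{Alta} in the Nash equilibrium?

63, 69

Borealis's profit: π = (p_{Borealis} − 3)(177 − 2p_{Borealis} + p_{Alta}).
∂π/∂p_{Borealis} = 183 − 4p_{Borealis} + p_{Alta} = 0 ⇒ p_{Borealis} = 45.75 + 0.25p_{Alta}.
Similarly p_{Alta} = 53.25 + 0.25p_{Borealis}.
Solving the two reaction functions simultaneously: (1 − (0.25)(0.25))p_{Borealis} = 45.75 + 0.25·53.25, so 0.9375p_{Borealis} = 59.0625 and p_{Borealis} = 63.
Then p_{Alta} = 53.25 + 0.25·63 = 69.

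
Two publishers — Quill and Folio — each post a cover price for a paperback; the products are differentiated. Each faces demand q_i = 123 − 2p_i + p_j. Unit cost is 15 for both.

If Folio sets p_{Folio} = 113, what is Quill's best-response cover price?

66.5

Quill's profit: π = (p_{Quill} − 15)(123 − 2p_{Quill} + p_{Folio}).
∂π/∂p_{Quill} = 153 − 4p_{Quill} + p_{Folio} = 0 ⇒ p_{Quill} = 38.25 + 0.25p_{Folio}.
At p_{Folio} = 113: p_{Quill} = 38.25 + 0.25·113 = 66.5.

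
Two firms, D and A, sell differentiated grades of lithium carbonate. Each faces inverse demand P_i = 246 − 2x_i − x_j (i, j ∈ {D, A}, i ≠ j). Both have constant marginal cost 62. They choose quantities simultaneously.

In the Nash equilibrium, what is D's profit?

Firm D's profit: π = x_D(246 − 2x_D − x_A) − 62x_D.
∂π/∂x_D = 184 − 4x_D − x_A = 0 ⇒ x_D = 46 − 0.25x_A.
By symmetry x_A = x_D; substituting into the reaction function, 1.25x_D = 46 and x_D = 36.8.
P_D = 246 − 2·36.8 − 36.8 = 135.6.
Profit = (135.6 − 62)·36.8 = 2708.48.

2708.48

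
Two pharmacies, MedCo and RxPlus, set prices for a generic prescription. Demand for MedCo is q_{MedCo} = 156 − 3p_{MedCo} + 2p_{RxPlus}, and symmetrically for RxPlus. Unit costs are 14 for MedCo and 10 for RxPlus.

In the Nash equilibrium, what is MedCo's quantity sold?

MedCo's profit: π = (p_{MedCo} − 14)(156 − 3p_{MedCo} + 2p_{RxPlus}).
∂π/∂p_{MedCo} = 198 − 6p_{MedCo} + 2p_{RxPlus} = 0 ⇒ p_{MedCo} = 33 + (1/3)p_{RxPlus}.
Similarly p_{RxPlus} = 31 + (1/3)p_{MedCo}.
Substituting the second reaction function into the first: p_{MedCo} = 33 + (1/3)(31 + (1/3)p_{MedCo}), which gives (8/9)p_{MedCo} = 130/3 ⇒ p_{MedCo} = 48.75.
Then p_{RxPlus} = 31 + (1/3)·48.75 = 47.25.
q_{MedCo} = 156 − 3·48.75 + 2·47.25 = 104.25.

104.25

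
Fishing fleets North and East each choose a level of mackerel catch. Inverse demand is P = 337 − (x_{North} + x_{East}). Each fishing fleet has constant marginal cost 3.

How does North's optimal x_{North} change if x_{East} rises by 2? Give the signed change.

Fishing fleet North's profit: π = x_{North}(337 − (x_{North} + x_{East})) − 3x_{North}.
∂π/∂x_{North} = 334 − 2x_{North} − x_{East} = 0, so x_{North} = 167 − 0.5x_{East}.
The reaction-function slope is −0.5, so a 2-unit rise in x_{East} moves x_{North} by −0.5 × 2 = −1. North's best response falls — the actions are strategic substitutes.

-1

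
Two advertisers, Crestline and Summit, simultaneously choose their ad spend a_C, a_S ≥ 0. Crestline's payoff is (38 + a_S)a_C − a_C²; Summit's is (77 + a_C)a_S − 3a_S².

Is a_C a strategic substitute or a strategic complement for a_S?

strategic complements

Expanding Crestline's payoff: 38a_C + a_Sa_C − a_C².
∂π/∂a_C = 38 + a_S − 2a_C = 0, so a_C = 19 + 0.5a_S.
The best-response slope da_C/da_S = 0.5 > 0: the reaction function is upward-sloping, so the choices are strategic complements.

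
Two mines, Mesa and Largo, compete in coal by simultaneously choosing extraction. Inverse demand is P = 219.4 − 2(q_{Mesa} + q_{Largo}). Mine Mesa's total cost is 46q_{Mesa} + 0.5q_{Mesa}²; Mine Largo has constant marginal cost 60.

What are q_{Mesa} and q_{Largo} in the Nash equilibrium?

Mine Mesa's profit: π = q_{Mesa}(219.4 − 2(q_{Mesa} + q_{Largo})) − 46q_{Mesa} − 0.5q_{Mesa}².
∂π/∂q_{Mesa} = 173.4 − 5q_{Mesa} − 2q_{Largo} = 0, so q_{Mesa} = 34.68 − 0.4q_{Largo}.
For Largo: ∂π/∂q_{Largo} = 159.4 − 4q_{Largo} − 2q_{Mesa} = 0 ⇒ q_{Largo} = 39.85 − 0.5q_{Mesa}.
Solving the two reaction functions simultaneously: (1 − (−0.4)(−0.5))q_{Mesa} = 34.68 − 0.4·39.85, so 0.8q_{Mesa} = 18.74 and q_{Mesa} = 23.425.
Then q_{Largo} = 39.85 − 0.5·23.425 = 28.1375.

23.425, 28.1375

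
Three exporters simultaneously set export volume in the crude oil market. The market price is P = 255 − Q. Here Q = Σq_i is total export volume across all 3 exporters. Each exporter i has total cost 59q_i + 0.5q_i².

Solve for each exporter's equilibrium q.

A representative exporter's profit is π_i = q_i(255 − Q) − 59q_i − 0.5q_i², with Q = q_i + Σ_{j≠i} q_j.
First-order condition: 196 − 3q_i − Σ_{j≠i} q_j = 0.
In a symmetric equilibrium every exporter chooses the same q, so Σ_{j≠i} q_j = 2q. The condition becomes 196 − 5q = 0, giving q = 196/5 = 39.2.

39.2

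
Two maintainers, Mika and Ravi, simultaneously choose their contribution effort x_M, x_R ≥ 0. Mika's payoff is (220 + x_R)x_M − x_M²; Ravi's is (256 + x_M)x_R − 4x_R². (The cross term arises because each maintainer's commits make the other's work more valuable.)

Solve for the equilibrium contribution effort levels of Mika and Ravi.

Expanding Mika's payoff: 220x_M + x_Rx_M − x_M².
∂π/∂x_M = 220 + x_R − 2x_M = 0, so x_M = 110 + 0.5x_R.
Likewise for Ravi: x_R = 32 + 0.125x_M.
Plugging x_R into Mika's best response: x_M = 110 + 0.5(32 + 0.125x_M) ⇒ 0.9375x_M = 126, so x_M = 134.4.
Then x_R = 32 + 0.125·134.4 = 48.8.

134.4, 48.8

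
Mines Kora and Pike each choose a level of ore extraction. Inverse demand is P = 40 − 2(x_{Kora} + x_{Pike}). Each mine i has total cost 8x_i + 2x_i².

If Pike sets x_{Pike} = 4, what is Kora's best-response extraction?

Mine Kora's profit: π = x_{Kora}(40 − 2(x_{Kora} + x_{Pike})) − 8x_{Kora} − 2x_{Kora}².
∂π/∂x_{Kora} = 32 − 8x_{Kora} − 2x_{Pike} = 0, so x_{Kora} = 4 − 0.25x_{Pike}.
At x_{Pike} = 4: x_{Kora} = 4 − 0.25·4 = 3.

3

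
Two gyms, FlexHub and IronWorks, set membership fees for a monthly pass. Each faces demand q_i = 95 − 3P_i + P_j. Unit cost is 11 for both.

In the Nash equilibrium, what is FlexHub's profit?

FlexHub's profit: π = (P_{FlexHub} − 11)(95 − 3P_{FlexHub} + P_{IronWorks}).
∂π/∂P_{FlexHub} = 128 − 6P_{FlexHub} + P_{IronWorks} = 0 ⇒ P_{FlexHub} = 64/3 + (1/6)P_{IronWorks}.
The game is symmetric, so in equilibrium P_{IronWorks} = P_{FlexHub}: the reaction function gives (5/6)P_{FlexHub} = 64/3, hence P_{FlexHub} = 25.6.
q_{FlexHub} = 95 − 3·25.6 + 25.6 = 43.8.
Profit = (25.6 − 11)·43.8 = 639.48.

639.48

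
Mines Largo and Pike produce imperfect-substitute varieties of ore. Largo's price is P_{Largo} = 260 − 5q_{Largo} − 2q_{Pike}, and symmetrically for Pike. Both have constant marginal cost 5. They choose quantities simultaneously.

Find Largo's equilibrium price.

111.25

Mine Largo's profit: π = q_{Largo}(260 − 5q_{Largo} − 2q_{Pike}) − 5q_{Largo}.
∂π/∂q_{Largo} = 255 − 10q_{Largo} − 2q_{Pike} = 0 ⇒ q_{Largo} = 25.5 − 0.2q_{Pike}.
The game is symmetric, so in equilibrium q_{Pike} = q_{Largo}: the reaction function gives 1.2q_{Largo} = 25.5, hence q_{Largo} = 21.25.
P_{Largo} = 260 − 5·21.25 − 2·21.25 = 111.25.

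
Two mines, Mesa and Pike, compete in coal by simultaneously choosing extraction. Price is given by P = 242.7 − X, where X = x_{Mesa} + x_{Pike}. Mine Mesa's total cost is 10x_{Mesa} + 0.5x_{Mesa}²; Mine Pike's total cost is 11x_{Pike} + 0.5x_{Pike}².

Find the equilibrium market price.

Mine Mesa's profit: π = x_{Mesa}(242.7 − (x_{Mesa} + x_{Pike})) − 10x_{Mesa} − 0.5x_{Mesa}².
∂π/∂x_{Mesa} = 232.7 − 3x_{Mesa} − x_{Pike} = 0, so x_{Mesa} = 2327/30 − (1/3)x_{Pike}.
By the same steps for Pike: x_{Pike} = 2317/30 − (1/3)x_{Mesa}.
Substituting the second reaction function into the first: x_{Mesa} = 2327/30 − (1/3)(2317/30 − (1/3)x_{Mesa}), which gives (8/9)x_{Mesa} = 2332/45 ⇒ x_{Mesa} = 58.3.
Then x_{Pike} = 2317/30 − (1/3)·58.3 = 57.8.
Equilibrium price: P = 242.7 − 116.1 = 126.6.

126.6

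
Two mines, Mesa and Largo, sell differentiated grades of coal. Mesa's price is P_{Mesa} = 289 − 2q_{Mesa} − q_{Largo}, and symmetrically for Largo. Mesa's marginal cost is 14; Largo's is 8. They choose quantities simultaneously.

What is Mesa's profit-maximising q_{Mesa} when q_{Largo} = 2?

68.25

Mine Mesa's profit: π = q_{Mesa}(289 − 2q_{Mesa} − q_{Largo}) − 14q_{Mesa}.
∂π/∂q_{Mesa} = 275 − 4q_{Mesa} − q_{Largo} = 0 ⇒ q_{Mesa} = 68.75 − 0.25q_{Largo}.
At q_{Largo} = 2: q_{Mesa} = 68.75 − 0.25·2 = 68.25.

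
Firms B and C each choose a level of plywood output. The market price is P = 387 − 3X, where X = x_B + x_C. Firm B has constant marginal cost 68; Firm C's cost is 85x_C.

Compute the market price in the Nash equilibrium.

Firm B's profit: π = x_B(387 − 3(x_B + x_C)) − 68x_B.
∂π/∂x_B = 319 − 6x_B − 3x_C = 0, so x_B = 319/6 − 0.5x_C.
By the same steps for C: x_C = 151/3 − 0.5x_B.
Substituting the second reaction function into the first: x_B = 319/6 − 0.5(151/3 − 0.5x_B), which gives 0.75x_B = 28 ⇒ x_B = 112/3.
Then x_C = 151/3 − 0.5·(112/3) = 95/3.
Equilibrium price: P = 387 − 3·69 = 180.

180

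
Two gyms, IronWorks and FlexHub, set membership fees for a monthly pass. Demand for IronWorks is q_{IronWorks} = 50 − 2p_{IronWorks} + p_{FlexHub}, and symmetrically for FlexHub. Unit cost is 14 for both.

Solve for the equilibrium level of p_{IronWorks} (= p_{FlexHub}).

26

IronWorks's profit: π = (p_{IronWorks} − 14)(50 − 2p_{IronWorks} + p_{FlexHub}).
∂π/∂p_{IronWorks} = 78 − 4p_{IronWorks} + p_{FlexHub} = 0 ⇒ p_{IronWorks} = 19.5 + 0.25p_{FlexHub}.
The game is symmetric, so in equilibrium p_{FlexHub} = p_{IronWorks}: the reaction function gives 0.75p_{IronWorks} = 19.5, hence p_{IronWorks} = 26.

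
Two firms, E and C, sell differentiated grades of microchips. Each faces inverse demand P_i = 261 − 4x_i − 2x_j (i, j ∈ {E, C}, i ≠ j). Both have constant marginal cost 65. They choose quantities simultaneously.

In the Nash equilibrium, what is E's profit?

1536.64

Firm E's profit: π = x_E(261 − 4x_E − 2x_C) − 65x_E.
∂π/∂x_E = 196 − 8x_E − 2x_C = 0 ⇒ x_E = 24.5 − 0.25x_C.
The game is symmetric, so in equilibrium x_C = x_E: the reaction function gives 1.25x_E = 24.5, hence x_E = 19.6.
P_E = 261 − 4·19.6 − 2·19.6 = 143.4.
Profit = (143.4 − 65)·19.6 = 1536.64.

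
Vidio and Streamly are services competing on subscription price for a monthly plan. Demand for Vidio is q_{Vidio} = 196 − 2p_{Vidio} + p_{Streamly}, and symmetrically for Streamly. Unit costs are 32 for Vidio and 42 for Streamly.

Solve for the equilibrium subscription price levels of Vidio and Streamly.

Vidio's profit: π = (p_{Vidio} − 32)(196 − 2p_{Vidio} + p_{Streamly}).
∂π/∂p_{Vidio} = 260 − 4p_{Vidio} + p_{Streamly} = 0 ⇒ p_{Vidio} = 65 + 0.25p_{Streamly}.
Similarly p_{Streamly} = 70 + 0.25p_{Vidio}.
Plugging p_{Streamly} into Vidio's best response: p_{Vidio} = 65 + 0.25(70 + 0.25p_{Vidio}) ⇒ 0.9375p_{Vidio} = 82.5, so p_{Vidio} = 88.
Then p_{Streamly} = 70 + 0.25·88 = 92.

88, 92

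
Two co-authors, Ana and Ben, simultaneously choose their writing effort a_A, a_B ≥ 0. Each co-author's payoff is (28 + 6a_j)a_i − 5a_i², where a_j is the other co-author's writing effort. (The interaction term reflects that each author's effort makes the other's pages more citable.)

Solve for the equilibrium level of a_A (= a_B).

7

Ana's payoff is (28 + 6a_B)a_A − 5a_A².
∂π/∂a_A = 28 + 6a_B − 10a_A = 0, so a_A = 2.8 + 0.6a_B.
By symmetry a_B = a_A; substituting into the reaction function, 0.4a_A = 2.8 and a_A = 7.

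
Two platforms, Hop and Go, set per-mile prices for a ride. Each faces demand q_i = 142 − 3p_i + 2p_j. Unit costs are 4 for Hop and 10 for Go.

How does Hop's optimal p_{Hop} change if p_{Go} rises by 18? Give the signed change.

6

Hop's profit: π = (p_{Hop} − 4)(142 − 3p_{Hop} + 2p_{Go}).
∂π/∂p_{Hop} = 154 − 6p_{Hop} + 2p_{Go} = 0 ⇒ p_{Hop} = 77/3 + (1/3)p_{Go}.
The reaction-function slope is 1/3, so an 18-unit rise in p_{Go} moves p_{Hop} by 1/3 × 18 = 6. Hop's best response rises — the actions are strategic complements.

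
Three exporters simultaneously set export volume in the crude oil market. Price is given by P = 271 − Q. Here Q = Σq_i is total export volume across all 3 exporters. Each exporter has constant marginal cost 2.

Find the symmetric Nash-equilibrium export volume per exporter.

A representative exporter's profit is π_i = q_i(271 − Q) − 2q_i, with Q = q_i + Σ_{j≠i} q_j.
First-order condition: 269 − 2q_i − Σ_{j≠i} q_j = 0.
In a symmetric equilibrium every exporter chooses the same q, so Σ_{j≠i} q_j = 2q. The condition becomes 269 − 4q = 0, giving q = 269/4 = 67.25.

67.25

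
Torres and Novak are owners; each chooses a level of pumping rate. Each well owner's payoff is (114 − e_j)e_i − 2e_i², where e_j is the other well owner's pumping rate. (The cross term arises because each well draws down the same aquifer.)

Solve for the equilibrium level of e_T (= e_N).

22.8

Torres's payoff is (114 − e_N)e_T − 2e_T².
∂π/∂e_T = 114 − e_N − 4e_T = 0, so e_T = 28.5 − 0.25e_N.
The game is symmetric, so in equilibrium e_N = e_T: the reaction function gives 1.25e_T = 28.5, hence e_T = 22.8.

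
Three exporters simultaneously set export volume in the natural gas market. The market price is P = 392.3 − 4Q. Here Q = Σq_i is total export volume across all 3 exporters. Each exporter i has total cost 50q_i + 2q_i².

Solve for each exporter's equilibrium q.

A representative exporter's profit is π_i = q_i(392.3 − 4Q) − 50q_i − 2q_i², with Q = q_i + Σ_{j≠i} q_j.
First-order condition: 342.3 − 12q_i − 4Σ_{j≠i} q_j = 0.
With identical exporters, set every q_j = q: then 342.3 − 12q − 8q = 0, i.e. q = 342.3/20 = 17.115.

17.115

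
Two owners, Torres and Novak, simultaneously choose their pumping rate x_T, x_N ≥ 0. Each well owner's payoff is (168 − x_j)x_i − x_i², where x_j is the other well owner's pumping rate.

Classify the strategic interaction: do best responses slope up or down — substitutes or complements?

Torres's payoff is (168 − x_N)x_T − x_T².
∂π/∂x_T = 168 − x_N − 2x_T = 0, so x_T = 84 − 0.5x_N.
The best-response slope dx_T/dx_N = −0.5 < 0: the reaction function is downward-sloping, so the choices are strategic substitutes.

strategic substitutes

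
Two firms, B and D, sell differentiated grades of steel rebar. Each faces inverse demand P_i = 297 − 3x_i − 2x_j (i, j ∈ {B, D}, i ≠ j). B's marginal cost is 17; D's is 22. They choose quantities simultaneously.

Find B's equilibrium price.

122.9375

Firm B's profit: π = x_B(297 − 3x_B − 2x_D) − 17x_B.
∂π/∂x_B = 280 − 6x_B − 2x_D = 0 ⇒ x_B = 140/3 − (1/3)x_D.
Similarly x_D = 275/6 − (1/3)x_B.
Plugging x_D into B's best response: x_B = 140/3 − (1/3)(275/6 − (1/3)x_B) ⇒ (8/9)x_B = 565/18, so x_B = 35.3125.
Then x_D = 275/6 − (1/3)·35.3125 = 34.0625.
P_B = 297 − 3·35.3125 − 2·34.0625 = 122.9375.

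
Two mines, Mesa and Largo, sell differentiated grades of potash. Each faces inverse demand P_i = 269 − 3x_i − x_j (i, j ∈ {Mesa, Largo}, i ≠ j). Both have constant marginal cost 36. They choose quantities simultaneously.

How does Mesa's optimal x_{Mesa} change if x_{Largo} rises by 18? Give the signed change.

Mine Mesa's profit: π = x_{Mesa}(269 − 3x_{Mesa} − x_{Largo}) − 36x_{Mesa}.
∂π/∂x_{Mesa} = 233 − 6x_{Mesa} − x_{Largo} = 0 ⇒ x_{Mesa} = 233/6 − (1/6)x_{Largo}.
The reaction-function slope is −1/6, so an 18-unit rise in x_{Largo} moves x_{Mesa} by −1/6 × 18 = −3. Mesa's best response falls — the actions are strategic substitutes.

-3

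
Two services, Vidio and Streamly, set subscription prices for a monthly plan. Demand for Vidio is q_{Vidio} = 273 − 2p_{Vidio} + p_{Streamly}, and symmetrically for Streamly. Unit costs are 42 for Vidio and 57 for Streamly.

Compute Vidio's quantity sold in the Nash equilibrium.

158

Vidio's profit: π = (p_{Vidio} − 42)(273 − 2p_{Vidio} + p_{Streamly}).
∂π/∂p_{Vidio} = 357 − 4p_{Vidio} + p_{Streamly} = 0 ⇒ p_{Vidio} = 89.25 + 0.25p_{Streamly}.
Similarly p_{Streamly} = 96.75 + 0.25p_{Vidio}.
Plugging p_{Streamly} into Vidio's best response: p_{Vidio} = 89.25 + 0.25(96.75 + 0.25p_{Vidio}) ⇒ 0.9375p_{Vidio} = 113.4375, so p_{Vidio} = 121.
Then p_{Streamly} = 96.75 + 0.25·121 = 127.
q_{Vidio} = 273 − 2·121 + 127 = 158.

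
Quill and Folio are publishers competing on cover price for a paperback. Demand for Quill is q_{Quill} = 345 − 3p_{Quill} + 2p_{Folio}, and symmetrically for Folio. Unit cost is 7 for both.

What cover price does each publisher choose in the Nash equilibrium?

91.5

Quill's profit: π = (p_{Quill} − 7)(345 − 3p_{Quill} + 2p_{Folio}).
∂π/∂p_{Quill} = 366 − 6p_{Quill} + 2p_{Folio} = 0 ⇒ p_{Quill} = 61 + (1/3)p_{Folio}.
The game is symmetric, so in equilibrium p_{Folio} = p_{Quill}: the reaction function gives (2/3)p_{Quill} = 61, hence p_{Quill} = 91.5.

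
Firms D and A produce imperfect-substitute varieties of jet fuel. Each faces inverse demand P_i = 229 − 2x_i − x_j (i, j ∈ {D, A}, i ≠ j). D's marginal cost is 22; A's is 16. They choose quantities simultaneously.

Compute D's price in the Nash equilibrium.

Firm D's profit: π = x_D(229 − 2x_D − x_A) − 22x_D.
∂π/∂x_D = 207 − 4x_D − x_A = 0 ⇒ x_D = 51.75 − 0.25x_A.
Similarly x_A = 53.25 − 0.25x_D.
Solving the two reaction functions simultaneously: (1 − (−0.25)(−0.25))x_D = 51.75 − 0.25·53.25, so 0.9375x_D = 38.4375 and x_D = 41.
Then x_A = 53.25 − 0.25·41 = 43.
P_D = 229 − 2·41 − 43 = 104.

104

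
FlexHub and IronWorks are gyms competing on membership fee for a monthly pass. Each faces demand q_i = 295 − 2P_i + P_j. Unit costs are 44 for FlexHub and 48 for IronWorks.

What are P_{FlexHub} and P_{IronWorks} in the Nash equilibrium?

128.2, 129.8

FlexHub's profit: π = (P_{FlexHub} − 44)(295 − 2P_{FlexHub} + P_{IronWorks}).
∂π/∂P_{FlexHub} = 383 − 4P_{FlexHub} + P_{IronWorks} = 0 ⇒ P_{FlexHub} = 95.75 + 0.25P_{IronWorks}.
Similarly P_{IronWorks} = 97.75 + 0.25P_{FlexHub}.
Solving the two reaction functions simultaneously: (1 − (0.25)(0.25))P_{FlexHub} = 95.75 + 0.25·97.75, so 0.9375P_{FlexHub} = 120.1875 and P_{FlexHub} = 128.2.
Then P_{IronWorks} = 97.75 + 0.25·128.2 = 129.8.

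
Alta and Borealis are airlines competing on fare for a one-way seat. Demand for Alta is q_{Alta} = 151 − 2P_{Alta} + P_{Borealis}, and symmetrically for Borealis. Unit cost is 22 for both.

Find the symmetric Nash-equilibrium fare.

Alta's profit: π = (P_{Alta} − 22)(151 − 2P_{Alta} + P_{Borealis}).
∂π/∂P_{Alta} = 195 − 4P_{Alta} + P_{Borealis} = 0 ⇒ P_{Alta} = 48.75 + 0.25P_{Borealis}.
The game is symmetric, so in equilibrium P_{Borealis} = P_{Alta}: the reaction function gives 0.75P_{Alta} = 48.75, hence P_{Alta} = 65.

65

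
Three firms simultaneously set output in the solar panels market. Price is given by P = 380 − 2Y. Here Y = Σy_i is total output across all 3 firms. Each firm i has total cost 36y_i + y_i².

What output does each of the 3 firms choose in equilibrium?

34.4

A representative firm's profit is π_i = y_i(380 − 2Y) − 36y_i − y_i², with Y = y_i + Σ_{j≠i} y_j.
First-order condition: 344 − 6y_i − 2Σ_{j≠i} y_j = 0.
In a symmetric equilibrium every firm chooses the same y, so Σ_{j≠i} y_j = 2y. The condition becomes 344 − 10y = 0, giving y = 344/10 = 34.4.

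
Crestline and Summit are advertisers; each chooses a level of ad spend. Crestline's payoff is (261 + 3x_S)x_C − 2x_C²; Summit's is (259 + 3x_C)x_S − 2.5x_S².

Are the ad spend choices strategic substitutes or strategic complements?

Expanding Crestline's payoff: 261x_C + 3x_Sx_C − 2x_C².
∂π/∂x_C = 261 + 3x_S − 4x_C = 0, so x_C = 65.25 + 0.75x_S.
The best-response slope dx_C/dx_S = 0.75 > 0: the reaction function is upward-sloping, so the choices are strategic complements.

strategic complements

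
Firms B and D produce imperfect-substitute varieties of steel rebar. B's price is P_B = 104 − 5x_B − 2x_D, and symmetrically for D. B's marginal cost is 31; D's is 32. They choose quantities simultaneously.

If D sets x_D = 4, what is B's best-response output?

6.5

Firm B's profit: π = x_B(104 − 5x_B − 2x_D) − 31x_B.
∂π/∂x_B = 73 − 10x_B − 2x_D = 0 ⇒ x_B = 7.3 − 0.2x_D.
At x_D = 4: x_B = 7.3 − 0.2·4 = 6.5.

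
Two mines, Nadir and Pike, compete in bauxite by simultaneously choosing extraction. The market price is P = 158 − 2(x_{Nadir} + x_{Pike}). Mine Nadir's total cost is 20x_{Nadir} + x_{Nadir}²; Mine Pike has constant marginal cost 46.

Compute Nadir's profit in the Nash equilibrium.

806.88

Mine Nadir's profit: π = x_{Nadir}(158 − 2(x_{Nadir} + x_{Pike})) − 20x_{Nadir} − x_{Nadir}².
∂π/∂x_{Nadir} = 138 − 6x_{Nadir} − 2x_{Pike} = 0, so x_{Nadir} = 23 − (1/3)x_{Pike}.
For Pike: ∂π/∂x_{Pike} = 112 − 4x_{Pike} − 2x_{Nadir} = 0 ⇒ x_{Pike} = 28 − 0.5x_{Nadir}.
Plugging x_{Pike} into Nadir's best response: x_{Nadir} = 23 − (1/3)(28 − 0.5x_{Nadir}) ⇒ (5/6)x_{Nadir} = 41/3, so x_{Nadir} = 16.4.
Then x_{Pike} = 28 − 0.5·16.4 = 19.8.
Price P = 158 − 2·36.2 = 85.6.
Nadir's profit: (85.6 − 20)·16.4 − (16.4)² = 806.88.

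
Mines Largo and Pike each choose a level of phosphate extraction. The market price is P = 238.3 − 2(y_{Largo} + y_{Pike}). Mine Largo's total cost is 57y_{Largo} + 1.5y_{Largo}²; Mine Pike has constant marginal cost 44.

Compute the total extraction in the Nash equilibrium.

Mine Largo's profit: π = y_{Largo}(238.3 − 2(y_{Largo} + y_{Pike})) − 57y_{Largo} − 1.5y_{Largo}².
∂π/∂y_{Largo} = 181.3 − 7y_{Largo} − 2y_{Pike} = 0, so y_{Largo} = 25.9 − (2/7)y_{Pike}.
For Pike: ∂π/∂y_{Pike} = 194.3 − 4y_{Pike} − 2y_{Largo} = 0 ⇒ y_{Pike} = 48.575 − 0.5y_{Largo}.
Solving the two reaction functions simultaneously: (1 − (−2/7)(−0.5))y_{Largo} = 25.9 − (2/7)·48.575, so (6/7)y_{Largo} = 1683/140 and y_{Largo} = 14.025.
Then y_{Pike} = 48.575 − 0.5·14.025 = 41.5625.
Total extraction: 14.025 + 41.5625 = 55.5875.

55.5875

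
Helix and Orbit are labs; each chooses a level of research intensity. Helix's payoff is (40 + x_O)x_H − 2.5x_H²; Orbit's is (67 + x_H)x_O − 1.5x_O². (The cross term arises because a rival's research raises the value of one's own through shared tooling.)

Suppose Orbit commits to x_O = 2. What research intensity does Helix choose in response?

Expanding Helix's payoff: 40x_H + x_Ox_H − 2.5x_H².
∂π/∂x_H = 40 + x_O − 5x_H = 0, so x_H = 8 + 0.2x_O.
At x_O = 2: x_H = 8 + 0.2·2 = 8.4.

8.4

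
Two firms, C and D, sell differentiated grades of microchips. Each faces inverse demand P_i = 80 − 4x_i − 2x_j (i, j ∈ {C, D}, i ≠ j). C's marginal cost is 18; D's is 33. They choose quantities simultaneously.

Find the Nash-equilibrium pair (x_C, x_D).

Firm C's profit: π = x_C(80 − 4x_C − 2x_D) − 18x_C.
∂π/∂x_C = 62 − 8x_C − 2x_D = 0 ⇒ x_C = 7.75 − 0.25x_D.
Similarly x_D = 5.875 − 0.25x_C.
Substituting the second reaction function into the first: x_C = 7.75 − 0.25(5.875 − 0.25x_C), which gives 0.9375x_C = 201/32 ⇒ x_C = 6.7.
Then x_D = 5.875 − 0.25·6.7 = 4.2.

6.7, 4.2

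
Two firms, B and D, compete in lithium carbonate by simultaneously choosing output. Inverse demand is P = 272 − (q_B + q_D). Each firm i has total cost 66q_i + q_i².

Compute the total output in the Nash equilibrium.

Firm B's profit: π = q_B(272 − (q_B + q_D)) − 66q_B − q_B².
∂π/∂q_B = 206 − 4q_B − q_D = 0, so q_B = 51.5 − 0.25q_D.
By symmetry q_D = q_B; substituting into the reaction function, 1.25q_B = 51.5 and q_B = 41.2.
Total output: 41.2 + 41.2 = 82.4.

82.4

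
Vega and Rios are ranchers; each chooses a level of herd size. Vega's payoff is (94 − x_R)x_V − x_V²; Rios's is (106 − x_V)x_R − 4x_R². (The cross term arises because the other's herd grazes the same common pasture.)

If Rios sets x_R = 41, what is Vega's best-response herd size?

Expanding Vega's payoff: 94x_V − x_Rx_V − x_V².
∂π/∂x_V = 94 − x_R − 2x_V = 0, so x_V = 47 − 0.5x_R.
At x_R = 41: x_V = 47 − 0.5·41 = 26.5.

26.5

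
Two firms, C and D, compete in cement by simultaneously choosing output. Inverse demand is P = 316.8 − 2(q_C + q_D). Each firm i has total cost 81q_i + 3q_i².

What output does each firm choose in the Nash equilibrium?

Firm C's profit: π = q_C(316.8 − 2(q_C + q_D)) − 81q_C − 3q_C².
∂π/∂q_C = 235.8 − 10q_C − 2q_D = 0, so q_C = 23.58 − 0.2q_D.
By symmetry q_D = q_C; substituting into the reaction function, 1.2q_C = 23.58 and q_C = 19.65.

19.65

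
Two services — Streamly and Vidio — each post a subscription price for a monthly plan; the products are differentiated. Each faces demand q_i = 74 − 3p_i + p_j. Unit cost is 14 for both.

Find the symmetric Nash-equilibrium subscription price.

23.2

Streamly's profit: π = (p_{Streamly} − 14)(74 − 3p_{Streamly} + p_{Vidio}).
∂π/∂p_{Streamly} = 116 − 6p_{Streamly} + p_{Vidio} = 0 ⇒ p_{Streamly} = 58/3 + (1/6)p_{Vidio}.
Setting p_{Streamly} = p_{Vidio} in the reaction function: p_{Streamly} = 58/3 + (1/6)p_{Streamly}, so p_{Streamly} = (58/3) / (5/6) = 23.2.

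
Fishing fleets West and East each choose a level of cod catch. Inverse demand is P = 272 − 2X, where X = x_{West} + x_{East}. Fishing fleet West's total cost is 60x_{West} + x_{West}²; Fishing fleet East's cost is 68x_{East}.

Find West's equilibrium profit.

Fishing fleet West's profit: π = x_{West}(272 − 2(x_{West} + x_{East})) − 60x_{West} − x_{West}².
∂π/∂x_{West} = 212 − 6x_{West} − 2x_{East} = 0, so x_{West} = 106/3 − (1/3)x_{East}.
For East: ∂π/∂x_{East} = 204 − 4x_{East} − 2x_{West} = 0 ⇒ x_{East} = 51 − 0.5x_{West}.
Substituting the second reaction function into the first: x_{West} = 106/3 − (1/3)(51 − 0.5x_{West}), which gives (5/6)x_{West} = 55/3 ⇒ x_{West} = 22.
Then x_{East} = 51 − 0.5·22 = 40.
Price P = 272 − 2·62 = 148.
West's profit: (148 − 60)·22 − (22)² = 1452.

1452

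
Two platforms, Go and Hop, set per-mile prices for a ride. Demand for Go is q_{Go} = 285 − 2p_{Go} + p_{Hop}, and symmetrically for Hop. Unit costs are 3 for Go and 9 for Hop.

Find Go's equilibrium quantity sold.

189.6

Go's profit: π = (p_{Go} − 3)(285 − 2p_{Go} + p_{Hop}).
∂π/∂p_{Go} = 291 − 4p_{Go} + p_{Hop} = 0 ⇒ p_{Go} = 72.75 + 0.25p_{Hop}.
Similarly p_{Hop} = 75.75 + 0.25p_{Go}.
Plugging p_{Hop} into Go's best response: p_{Go} = 72.75 + 0.25(75.75 + 0.25p_{Go}) ⇒ 0.9375p_{Go} = 91.6875, so p_{Go} = 97.8.
Then p_{Hop} = 75.75 + 0.25·97.8 = 100.2.
q_{Go} = 285 − 2·97.8 + 100.2 = 189.6.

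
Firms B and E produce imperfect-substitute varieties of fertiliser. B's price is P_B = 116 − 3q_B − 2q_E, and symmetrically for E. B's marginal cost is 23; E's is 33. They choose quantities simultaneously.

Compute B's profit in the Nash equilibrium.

450.1875

Firm B's profit: π = q_B(116 − 3q_B − 2q_E) − 23q_B.
∂π/∂q_B = 93 − 6q_B − 2q_E = 0 ⇒ q_B = 15.5 − (1/3)q_E.
Similarly q_E = 83/6 − (1/3)q_B.
Solving the two reaction functions simultaneously: (1 − (−1/3)(−1/3))q_B = 15.5 − (1/3)·(83/6), so (8/9)q_B = 98/9 and q_B = 12.25.
Then q_E = 83/6 − (1/3)·12.25 = 9.75.
P_B = 116 − 3·12.25 − 2·9.75 = 59.75.
Profit = (59.75 − 23)·12.25 = 450.1875.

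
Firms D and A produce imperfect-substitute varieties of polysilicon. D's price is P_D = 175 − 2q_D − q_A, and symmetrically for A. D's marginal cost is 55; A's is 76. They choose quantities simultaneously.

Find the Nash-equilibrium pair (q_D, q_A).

Firm D's profit: π = q_D(175 − 2q_D − q_A) − 55q_D.
∂π/∂q_D = 120 − 4q_D − q_A = 0 ⇒ q_D = 30 − 0.25q_A.
Similarly q_A = 24.75 − 0.25q_D.
Plugging q_A into D's best response: q_D = 30 − 0.25(24.75 − 0.25q_D) ⇒ 0.9375q_D = 23.8125, so q_D = 25.4.
Then q_A = 24.75 − 0.25·25.4 = 18.4.

25.4, 18.4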